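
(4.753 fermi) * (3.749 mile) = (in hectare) 2.868e-15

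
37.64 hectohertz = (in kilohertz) 3.764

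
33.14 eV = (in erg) 5.31e-11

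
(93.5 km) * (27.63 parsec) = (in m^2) 7.972e+22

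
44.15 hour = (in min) 2649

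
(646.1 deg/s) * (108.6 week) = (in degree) 4.244e+10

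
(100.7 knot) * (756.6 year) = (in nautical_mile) 6.674e+08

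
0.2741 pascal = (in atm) 2.705e-06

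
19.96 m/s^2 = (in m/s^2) 19.96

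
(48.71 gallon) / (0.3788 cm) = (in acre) 0.01203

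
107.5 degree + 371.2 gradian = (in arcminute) 2.649e+04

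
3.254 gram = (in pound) 0.007174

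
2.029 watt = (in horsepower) 0.002721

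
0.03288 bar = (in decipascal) 3.288e+04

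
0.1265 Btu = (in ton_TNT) 3.19e-08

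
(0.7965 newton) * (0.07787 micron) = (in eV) 3.871e+11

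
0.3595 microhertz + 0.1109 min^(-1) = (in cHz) 0.1849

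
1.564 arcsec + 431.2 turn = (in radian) 2709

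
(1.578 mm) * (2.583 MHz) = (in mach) 11.97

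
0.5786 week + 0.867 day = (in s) 4.248e+05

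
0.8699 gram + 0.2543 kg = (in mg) 2.552e+05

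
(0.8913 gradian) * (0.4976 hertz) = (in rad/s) 0.006967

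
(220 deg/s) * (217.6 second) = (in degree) 4.787e+04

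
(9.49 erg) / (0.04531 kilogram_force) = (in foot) 7.007e-06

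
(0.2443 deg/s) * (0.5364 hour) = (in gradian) 524.2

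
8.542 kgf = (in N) 83.77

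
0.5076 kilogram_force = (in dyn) 4.978e+05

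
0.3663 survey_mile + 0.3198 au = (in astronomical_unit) 0.3198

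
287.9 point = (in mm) 101.6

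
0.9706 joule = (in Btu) 0.00092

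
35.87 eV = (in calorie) 1.374e-18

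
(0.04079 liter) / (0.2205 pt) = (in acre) 0.0001296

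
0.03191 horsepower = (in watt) 23.8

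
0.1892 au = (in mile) 1.759e+07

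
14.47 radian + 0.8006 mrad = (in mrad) 1.447e+04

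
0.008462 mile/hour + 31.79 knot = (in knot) 31.8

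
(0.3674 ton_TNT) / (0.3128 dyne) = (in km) 4.914e+11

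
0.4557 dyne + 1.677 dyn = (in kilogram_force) 2.175e-06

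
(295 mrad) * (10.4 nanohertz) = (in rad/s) 3.068e-09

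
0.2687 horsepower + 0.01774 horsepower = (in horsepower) 0.2864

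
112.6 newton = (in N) 112.6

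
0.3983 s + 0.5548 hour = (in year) 6.335e-05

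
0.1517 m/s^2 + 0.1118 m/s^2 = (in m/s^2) 0.2635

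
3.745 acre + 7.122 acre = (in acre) 10.87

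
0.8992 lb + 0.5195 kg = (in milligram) 9.274e+05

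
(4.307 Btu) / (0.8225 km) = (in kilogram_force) 0.5634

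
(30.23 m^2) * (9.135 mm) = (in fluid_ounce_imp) 9719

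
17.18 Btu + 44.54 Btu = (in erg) 6.512e+11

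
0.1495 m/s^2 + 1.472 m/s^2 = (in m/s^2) 1.621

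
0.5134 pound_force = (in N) 2.284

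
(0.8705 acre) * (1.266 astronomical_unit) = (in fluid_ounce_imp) 2.348e+19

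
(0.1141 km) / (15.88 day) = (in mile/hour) 0.000186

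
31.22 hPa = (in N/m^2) 3122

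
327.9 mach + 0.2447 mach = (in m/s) 1.117e+05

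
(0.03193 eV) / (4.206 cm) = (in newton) 1.216e-19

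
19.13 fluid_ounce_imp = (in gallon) 0.1436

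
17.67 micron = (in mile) 1.098e-08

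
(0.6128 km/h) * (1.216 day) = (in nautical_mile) 9.657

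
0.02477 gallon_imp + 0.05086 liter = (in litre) 0.1635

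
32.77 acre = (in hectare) 13.26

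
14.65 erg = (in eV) 9.144e+12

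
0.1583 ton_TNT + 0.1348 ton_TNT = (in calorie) 2.931e+08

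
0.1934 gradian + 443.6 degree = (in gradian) 493.1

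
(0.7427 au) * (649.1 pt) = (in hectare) 2.544e+06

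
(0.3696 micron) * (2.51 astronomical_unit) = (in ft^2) 1.494e+06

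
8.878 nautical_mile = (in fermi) 1.644e+19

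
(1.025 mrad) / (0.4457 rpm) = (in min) 0.000366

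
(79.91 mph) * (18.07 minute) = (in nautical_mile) 20.91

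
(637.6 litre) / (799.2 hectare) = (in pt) 0.0002261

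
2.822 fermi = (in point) 7.999e-12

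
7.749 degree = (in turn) 0.02152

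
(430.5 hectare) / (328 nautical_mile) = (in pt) 2.009e+04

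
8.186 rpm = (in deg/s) 49.12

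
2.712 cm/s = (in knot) 0.05272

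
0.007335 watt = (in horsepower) 9.836e-06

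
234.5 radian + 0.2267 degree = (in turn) 37.32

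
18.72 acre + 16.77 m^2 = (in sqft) 8.156e+05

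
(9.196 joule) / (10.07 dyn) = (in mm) 9.132e+07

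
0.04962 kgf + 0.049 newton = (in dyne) 5.356e+04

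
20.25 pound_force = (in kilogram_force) 9.185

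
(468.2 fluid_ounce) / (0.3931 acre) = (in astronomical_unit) 5.818e-17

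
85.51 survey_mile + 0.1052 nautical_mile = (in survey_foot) 4.521e+05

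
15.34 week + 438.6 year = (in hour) 3.845e+06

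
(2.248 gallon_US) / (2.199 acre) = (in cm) 9.562e-05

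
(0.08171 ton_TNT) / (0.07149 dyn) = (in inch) 1.883e+16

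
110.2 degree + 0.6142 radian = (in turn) 0.4039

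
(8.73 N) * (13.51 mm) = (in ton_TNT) 2.819e-11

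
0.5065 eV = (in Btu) 7.692e-23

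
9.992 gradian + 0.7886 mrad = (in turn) 0.02511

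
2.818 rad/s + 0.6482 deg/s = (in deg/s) 162.1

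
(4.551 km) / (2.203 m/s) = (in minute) 34.43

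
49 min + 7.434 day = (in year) 0.02046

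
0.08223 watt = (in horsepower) 0.0001103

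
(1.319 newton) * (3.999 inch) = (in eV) 8.362e+17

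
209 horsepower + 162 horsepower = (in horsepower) 371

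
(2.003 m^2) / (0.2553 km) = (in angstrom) 7.846e+07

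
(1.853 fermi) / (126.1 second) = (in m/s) 1.469e-17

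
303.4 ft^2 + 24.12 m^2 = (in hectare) 0.005231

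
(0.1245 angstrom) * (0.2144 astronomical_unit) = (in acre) 9.867e-05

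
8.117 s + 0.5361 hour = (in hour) 0.5384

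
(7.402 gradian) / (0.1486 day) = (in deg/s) 0.0005189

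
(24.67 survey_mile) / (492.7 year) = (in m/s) 2.555e-06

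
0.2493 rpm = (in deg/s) 1.496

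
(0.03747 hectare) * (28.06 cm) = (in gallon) 2.778e+04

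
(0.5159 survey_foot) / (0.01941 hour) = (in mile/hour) 0.005034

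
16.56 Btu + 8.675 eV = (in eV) 1.09e+23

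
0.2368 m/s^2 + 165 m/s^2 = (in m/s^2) 165.2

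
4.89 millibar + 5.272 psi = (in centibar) 36.84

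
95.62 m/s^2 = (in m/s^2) 95.62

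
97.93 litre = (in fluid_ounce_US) 3311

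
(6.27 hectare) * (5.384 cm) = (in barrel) 2.123e+04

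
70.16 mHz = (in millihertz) 70.16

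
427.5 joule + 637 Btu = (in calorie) 1.607e+05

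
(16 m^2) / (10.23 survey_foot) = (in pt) 1.455e+04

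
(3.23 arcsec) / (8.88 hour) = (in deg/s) 2.807e-08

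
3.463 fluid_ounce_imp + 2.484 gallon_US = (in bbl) 0.05976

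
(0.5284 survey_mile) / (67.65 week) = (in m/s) 2.078e-05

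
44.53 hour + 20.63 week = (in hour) 3510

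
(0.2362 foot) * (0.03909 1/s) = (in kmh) 0.01013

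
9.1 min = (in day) 0.006319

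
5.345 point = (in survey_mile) 1.172e-06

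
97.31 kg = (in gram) 9.731e+04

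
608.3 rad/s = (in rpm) 5809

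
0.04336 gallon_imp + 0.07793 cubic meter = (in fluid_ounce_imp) 2750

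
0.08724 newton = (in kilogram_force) 0.008896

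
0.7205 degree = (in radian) 0.01258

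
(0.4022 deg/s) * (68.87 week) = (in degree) 1.675e+07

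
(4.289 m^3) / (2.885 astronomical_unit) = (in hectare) 9.938e-16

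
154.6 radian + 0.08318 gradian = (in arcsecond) 3.189e+07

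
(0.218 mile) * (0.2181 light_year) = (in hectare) 7.239e+13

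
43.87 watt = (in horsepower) 0.05883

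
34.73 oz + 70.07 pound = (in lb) 72.24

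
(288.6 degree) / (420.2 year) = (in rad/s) 3.801e-10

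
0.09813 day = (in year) 0.0002688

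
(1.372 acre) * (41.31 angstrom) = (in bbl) 0.0001443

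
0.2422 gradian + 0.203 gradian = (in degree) 0.4007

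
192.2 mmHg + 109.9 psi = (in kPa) 783.4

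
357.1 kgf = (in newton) 3502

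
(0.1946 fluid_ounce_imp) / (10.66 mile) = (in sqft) 3.469e-09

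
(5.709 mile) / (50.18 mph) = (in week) 0.0006772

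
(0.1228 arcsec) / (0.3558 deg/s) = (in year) 3.04e-12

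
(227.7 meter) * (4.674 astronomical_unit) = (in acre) 3.934e+10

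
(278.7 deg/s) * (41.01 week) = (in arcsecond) 2.489e+13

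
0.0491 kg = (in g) 49.1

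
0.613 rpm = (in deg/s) 3.678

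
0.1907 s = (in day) 2.207e-06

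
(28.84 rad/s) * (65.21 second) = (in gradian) 1.197e+05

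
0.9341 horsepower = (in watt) 696.6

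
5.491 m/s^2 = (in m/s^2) 5.491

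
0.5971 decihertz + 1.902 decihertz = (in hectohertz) 0.002499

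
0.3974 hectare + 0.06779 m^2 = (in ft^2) 4.278e+04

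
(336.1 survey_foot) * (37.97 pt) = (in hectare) 0.0001372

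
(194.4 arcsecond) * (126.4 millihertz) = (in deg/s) 0.006826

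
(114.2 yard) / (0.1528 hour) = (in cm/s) 18.98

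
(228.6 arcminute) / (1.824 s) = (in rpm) 0.3481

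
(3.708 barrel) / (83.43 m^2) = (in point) 20.03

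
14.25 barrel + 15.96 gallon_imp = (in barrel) 14.71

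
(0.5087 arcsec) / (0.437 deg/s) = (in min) 5.389e-06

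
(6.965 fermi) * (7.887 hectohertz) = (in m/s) 5.493e-12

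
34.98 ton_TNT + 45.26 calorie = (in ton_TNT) 34.98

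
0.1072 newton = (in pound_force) 0.0241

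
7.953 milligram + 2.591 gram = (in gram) 2.599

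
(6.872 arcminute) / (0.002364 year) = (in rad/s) 2.681e-08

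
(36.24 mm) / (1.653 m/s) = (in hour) 6.09e-06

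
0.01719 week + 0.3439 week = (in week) 0.3611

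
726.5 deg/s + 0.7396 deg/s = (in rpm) 121.2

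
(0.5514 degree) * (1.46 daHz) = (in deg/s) 8.05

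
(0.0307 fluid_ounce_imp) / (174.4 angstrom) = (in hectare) 0.005002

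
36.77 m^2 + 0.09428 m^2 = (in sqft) 396.8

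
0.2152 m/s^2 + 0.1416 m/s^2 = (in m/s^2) 0.3568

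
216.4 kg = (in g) 2.164e+05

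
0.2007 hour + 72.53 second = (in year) 2.521e-05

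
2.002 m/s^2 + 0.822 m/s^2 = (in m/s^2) 2.824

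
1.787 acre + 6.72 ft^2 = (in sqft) 7.785e+04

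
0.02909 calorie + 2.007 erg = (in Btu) 0.0001154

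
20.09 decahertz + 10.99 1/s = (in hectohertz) 2.119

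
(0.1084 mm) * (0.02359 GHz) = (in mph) 5720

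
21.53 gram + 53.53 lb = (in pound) 53.58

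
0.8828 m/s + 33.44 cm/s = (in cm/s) 121.7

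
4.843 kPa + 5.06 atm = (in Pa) 5.175e+05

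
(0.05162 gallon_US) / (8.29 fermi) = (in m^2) 2.357e+10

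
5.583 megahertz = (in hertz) 5.583e+06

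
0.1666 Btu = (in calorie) 42.01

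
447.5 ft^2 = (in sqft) 447.5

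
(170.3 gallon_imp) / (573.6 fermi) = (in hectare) 1.35e+08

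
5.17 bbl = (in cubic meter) 0.822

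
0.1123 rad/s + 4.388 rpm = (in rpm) 5.46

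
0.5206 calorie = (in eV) 1.36e+19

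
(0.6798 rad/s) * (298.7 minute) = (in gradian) 7.756e+05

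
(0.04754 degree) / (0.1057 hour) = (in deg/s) 0.0001249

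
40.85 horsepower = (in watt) 3.046e+04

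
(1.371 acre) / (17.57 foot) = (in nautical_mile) 0.5594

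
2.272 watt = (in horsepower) 0.003047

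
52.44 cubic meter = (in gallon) 1.385e+04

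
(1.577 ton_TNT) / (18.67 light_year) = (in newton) 3.736e-08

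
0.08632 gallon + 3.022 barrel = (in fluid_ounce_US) 1.626e+04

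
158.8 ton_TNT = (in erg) 6.644e+18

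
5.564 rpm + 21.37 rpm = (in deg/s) 161.6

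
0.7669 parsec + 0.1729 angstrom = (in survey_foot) 7.764e+16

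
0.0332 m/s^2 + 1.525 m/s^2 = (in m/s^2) 1.558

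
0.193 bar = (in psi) 2.799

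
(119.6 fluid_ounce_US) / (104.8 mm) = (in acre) 8.34e-06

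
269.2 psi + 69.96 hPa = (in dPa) 1.863e+07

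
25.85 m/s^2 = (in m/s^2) 25.85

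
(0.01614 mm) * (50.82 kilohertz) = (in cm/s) 82.02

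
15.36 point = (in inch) 0.2133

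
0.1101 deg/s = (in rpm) 0.01835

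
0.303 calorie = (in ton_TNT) 3.03e-10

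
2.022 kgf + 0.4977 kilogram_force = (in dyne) 2.471e+06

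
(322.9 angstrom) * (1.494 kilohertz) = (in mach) 1.417e-07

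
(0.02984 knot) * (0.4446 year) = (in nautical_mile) 116.2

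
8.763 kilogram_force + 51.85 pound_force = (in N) 316.6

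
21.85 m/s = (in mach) 0.06417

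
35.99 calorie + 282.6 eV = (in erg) 1.506e+09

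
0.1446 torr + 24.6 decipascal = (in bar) 0.0002174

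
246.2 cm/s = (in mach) 0.007231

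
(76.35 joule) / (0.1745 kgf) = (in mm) 4.462e+04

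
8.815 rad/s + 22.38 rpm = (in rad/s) 11.16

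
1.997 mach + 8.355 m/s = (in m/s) 688.3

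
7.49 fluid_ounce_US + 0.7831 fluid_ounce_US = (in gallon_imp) 0.05382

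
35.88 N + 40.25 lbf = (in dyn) 2.149e+07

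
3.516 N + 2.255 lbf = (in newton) 13.55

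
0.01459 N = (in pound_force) 0.00328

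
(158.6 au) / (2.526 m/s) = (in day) 1.087e+08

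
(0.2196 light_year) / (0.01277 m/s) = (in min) 2.712e+15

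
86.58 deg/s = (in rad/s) 1.511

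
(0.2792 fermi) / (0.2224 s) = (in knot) 2.44e-15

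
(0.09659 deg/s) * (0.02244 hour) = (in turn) 0.02167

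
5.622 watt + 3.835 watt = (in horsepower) 0.01268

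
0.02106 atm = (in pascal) 2134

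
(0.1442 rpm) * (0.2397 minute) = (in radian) 0.2172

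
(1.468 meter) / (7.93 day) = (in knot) 4.165e-06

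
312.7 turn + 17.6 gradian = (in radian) 1965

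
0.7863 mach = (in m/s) 267.7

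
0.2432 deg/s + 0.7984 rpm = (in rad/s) 0.08785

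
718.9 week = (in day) 5032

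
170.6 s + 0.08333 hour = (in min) 7.843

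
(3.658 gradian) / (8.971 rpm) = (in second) 0.06116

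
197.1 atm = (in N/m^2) 1.997e+07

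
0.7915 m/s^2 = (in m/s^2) 0.7915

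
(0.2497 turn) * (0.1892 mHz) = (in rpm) 0.002835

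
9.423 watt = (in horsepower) 0.01264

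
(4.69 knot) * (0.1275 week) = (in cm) 1.861e+07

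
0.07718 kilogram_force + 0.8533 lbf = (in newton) 4.553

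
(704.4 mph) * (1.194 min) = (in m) 2.256e+04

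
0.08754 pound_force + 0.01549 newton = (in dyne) 4.049e+04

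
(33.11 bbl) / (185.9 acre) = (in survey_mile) 4.348e-09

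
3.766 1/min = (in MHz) 6.277e-08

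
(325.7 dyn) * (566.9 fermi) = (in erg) 1.846e-08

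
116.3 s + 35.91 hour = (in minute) 2157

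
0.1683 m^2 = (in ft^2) 1.812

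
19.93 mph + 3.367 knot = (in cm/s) 1064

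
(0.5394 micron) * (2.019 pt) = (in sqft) 4.135e-09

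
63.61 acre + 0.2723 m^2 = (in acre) 63.61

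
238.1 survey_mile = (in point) 1.086e+09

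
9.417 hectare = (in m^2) 9.417e+04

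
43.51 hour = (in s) 1.566e+05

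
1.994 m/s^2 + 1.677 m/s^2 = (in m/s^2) 3.671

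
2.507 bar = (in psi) 36.36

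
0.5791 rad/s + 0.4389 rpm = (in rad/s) 0.6251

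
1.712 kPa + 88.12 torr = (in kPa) 13.46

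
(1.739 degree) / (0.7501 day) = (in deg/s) 2.683e-05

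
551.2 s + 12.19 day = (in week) 1.742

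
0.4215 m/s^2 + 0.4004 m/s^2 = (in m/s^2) 0.8219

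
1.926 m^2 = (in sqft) 20.73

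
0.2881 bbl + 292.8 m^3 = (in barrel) 1842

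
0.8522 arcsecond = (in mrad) 0.004132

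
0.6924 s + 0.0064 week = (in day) 0.04481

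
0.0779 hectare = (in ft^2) 8385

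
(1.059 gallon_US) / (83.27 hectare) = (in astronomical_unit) 3.218e-20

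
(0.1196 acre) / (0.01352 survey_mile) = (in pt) 6.306e+04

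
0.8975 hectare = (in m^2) 8975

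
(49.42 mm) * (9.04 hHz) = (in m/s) 44.68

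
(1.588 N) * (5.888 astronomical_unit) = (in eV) 8.73e+30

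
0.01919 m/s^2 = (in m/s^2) 0.01919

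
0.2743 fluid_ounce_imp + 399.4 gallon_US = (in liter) 1512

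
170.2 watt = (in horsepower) 0.2282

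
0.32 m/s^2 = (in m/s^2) 0.32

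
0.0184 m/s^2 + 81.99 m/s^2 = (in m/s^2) 82.01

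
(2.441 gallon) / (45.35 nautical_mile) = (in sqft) 1.184e-06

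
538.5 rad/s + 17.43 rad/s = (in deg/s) 3.185e+04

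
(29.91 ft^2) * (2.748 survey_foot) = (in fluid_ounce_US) 7.87e+04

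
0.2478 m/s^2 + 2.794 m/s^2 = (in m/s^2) 3.042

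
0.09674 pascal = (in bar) 9.674e-07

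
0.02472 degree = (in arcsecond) 88.99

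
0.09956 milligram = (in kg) 9.956e-08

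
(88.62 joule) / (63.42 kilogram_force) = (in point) 403.9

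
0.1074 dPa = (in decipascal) 0.1074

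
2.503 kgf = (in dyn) 2.455e+06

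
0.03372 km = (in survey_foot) 110.6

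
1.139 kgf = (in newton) 11.17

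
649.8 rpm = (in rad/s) 68.05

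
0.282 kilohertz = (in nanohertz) 2.82e+11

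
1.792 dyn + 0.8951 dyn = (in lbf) 6.041e-06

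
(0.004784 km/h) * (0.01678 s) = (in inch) 0.0008779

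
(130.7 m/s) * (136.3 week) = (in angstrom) 1.077e+20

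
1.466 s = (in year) 4.649e-08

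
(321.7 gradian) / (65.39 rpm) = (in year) 2.34e-08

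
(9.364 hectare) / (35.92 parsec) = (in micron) 8.448e-08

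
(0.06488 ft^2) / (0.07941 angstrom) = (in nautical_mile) 4.098e+05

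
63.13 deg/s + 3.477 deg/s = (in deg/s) 66.61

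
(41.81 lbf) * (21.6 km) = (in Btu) 3808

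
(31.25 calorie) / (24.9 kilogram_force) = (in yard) 0.5856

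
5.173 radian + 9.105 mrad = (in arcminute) 1.781e+04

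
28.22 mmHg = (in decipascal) 3.762e+04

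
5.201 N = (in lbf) 1.169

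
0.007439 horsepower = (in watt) 5.547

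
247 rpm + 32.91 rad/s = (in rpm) 561.3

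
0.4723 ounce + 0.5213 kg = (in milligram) 5.347e+05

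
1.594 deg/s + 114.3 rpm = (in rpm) 114.6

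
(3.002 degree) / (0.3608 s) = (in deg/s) 8.32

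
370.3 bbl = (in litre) 5.887e+04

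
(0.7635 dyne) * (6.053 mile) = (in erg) 7.438e+05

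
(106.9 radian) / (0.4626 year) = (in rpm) 6.997e-05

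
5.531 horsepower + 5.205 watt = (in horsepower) 5.538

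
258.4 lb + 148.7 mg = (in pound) 258.4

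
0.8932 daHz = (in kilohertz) 0.008932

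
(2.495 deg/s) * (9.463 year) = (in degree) 7.446e+08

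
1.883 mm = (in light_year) 1.99e-19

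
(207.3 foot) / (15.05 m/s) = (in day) 4.859e-05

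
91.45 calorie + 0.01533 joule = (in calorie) 91.45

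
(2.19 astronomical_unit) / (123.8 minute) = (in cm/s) 4.411e+09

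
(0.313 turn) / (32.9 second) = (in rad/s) 0.05978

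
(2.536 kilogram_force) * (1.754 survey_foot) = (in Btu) 0.0126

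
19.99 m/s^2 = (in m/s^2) 19.99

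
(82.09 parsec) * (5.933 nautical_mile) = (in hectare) 2.783e+18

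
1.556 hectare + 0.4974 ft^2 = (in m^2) 1.556e+04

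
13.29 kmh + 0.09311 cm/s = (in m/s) 3.693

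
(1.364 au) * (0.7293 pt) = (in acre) 1.297e+04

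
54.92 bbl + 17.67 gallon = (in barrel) 55.34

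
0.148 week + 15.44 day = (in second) 1.424e+06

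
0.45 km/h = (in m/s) 0.125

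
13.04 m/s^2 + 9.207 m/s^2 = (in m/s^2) 22.25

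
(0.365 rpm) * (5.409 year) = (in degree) 3.736e+08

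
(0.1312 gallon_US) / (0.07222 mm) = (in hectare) 0.0006877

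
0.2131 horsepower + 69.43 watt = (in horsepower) 0.3062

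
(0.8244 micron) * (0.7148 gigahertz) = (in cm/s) 5.893e+04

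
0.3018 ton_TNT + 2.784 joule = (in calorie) 3.018e+08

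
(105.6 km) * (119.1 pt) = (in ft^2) 4.776e+04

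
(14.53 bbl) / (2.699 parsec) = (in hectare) 2.774e-21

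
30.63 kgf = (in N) 300.4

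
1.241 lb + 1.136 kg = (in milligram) 1.699e+06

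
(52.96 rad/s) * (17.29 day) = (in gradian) 5.037e+09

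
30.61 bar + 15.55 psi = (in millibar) 3.168e+04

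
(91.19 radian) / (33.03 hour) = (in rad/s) 0.0007669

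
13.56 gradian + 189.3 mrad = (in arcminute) 1383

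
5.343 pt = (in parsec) 6.109e-20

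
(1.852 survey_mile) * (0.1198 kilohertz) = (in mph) 7.987e+05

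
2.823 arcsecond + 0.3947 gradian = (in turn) 0.0009889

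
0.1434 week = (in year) 0.00275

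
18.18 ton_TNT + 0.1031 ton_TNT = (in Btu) 7.25e+07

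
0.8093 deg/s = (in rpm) 0.1349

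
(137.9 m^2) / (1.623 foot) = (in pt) 7.902e+05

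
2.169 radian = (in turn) 0.3452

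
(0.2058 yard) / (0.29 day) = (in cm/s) 0.0007511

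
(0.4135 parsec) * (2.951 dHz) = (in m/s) 3.765e+15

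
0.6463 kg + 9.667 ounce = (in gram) 920.4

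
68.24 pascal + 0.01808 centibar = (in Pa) 86.32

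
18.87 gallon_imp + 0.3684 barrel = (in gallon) 38.13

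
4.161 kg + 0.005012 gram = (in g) 4161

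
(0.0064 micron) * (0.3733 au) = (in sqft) 3847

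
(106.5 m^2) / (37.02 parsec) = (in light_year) 9.855e-33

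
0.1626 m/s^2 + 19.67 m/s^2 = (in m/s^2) 19.83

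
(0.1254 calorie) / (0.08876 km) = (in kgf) 0.0006028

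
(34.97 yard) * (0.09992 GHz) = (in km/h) 1.15e+10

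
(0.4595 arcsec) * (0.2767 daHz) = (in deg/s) 0.0003532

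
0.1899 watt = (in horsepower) 0.0002547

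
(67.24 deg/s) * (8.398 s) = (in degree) 564.7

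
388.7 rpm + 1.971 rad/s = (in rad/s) 42.68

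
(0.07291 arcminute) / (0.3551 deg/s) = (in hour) 9.506e-07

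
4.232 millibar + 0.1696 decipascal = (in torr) 3.174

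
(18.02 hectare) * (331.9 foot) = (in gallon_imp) 4.01e+09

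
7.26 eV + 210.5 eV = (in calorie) 8.339e-18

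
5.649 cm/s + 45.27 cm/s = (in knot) 0.9898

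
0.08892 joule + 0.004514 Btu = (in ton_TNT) 1.16e-09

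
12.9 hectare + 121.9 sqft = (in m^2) 1.29e+05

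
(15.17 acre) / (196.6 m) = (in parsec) 1.012e-14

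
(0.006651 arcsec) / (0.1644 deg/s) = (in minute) 1.873e-07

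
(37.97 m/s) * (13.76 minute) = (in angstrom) 3.135e+14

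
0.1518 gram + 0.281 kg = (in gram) 281.2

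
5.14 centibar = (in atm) 0.05073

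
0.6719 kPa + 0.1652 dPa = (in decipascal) 6719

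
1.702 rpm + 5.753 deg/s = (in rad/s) 0.2786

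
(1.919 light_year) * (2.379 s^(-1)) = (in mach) 1.268e+14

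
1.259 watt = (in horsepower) 0.001688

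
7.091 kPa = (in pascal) 7091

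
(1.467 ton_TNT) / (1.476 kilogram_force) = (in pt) 1.202e+12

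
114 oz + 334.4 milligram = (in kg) 3.232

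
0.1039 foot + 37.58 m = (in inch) 1481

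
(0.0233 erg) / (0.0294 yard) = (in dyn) 0.008667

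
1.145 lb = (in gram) 519.4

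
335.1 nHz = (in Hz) 3.351e-07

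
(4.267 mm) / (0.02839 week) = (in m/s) 2.485e-07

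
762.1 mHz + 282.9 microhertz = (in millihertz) 762.4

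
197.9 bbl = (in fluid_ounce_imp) 1.107e+06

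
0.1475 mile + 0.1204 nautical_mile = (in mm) 4.604e+05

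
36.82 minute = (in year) 7.005e-05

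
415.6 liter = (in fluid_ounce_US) 1.405e+04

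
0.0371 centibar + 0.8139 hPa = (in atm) 0.001169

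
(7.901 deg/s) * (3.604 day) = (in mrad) 4.294e+07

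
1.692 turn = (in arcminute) 3.655e+04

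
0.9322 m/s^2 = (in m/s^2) 0.9322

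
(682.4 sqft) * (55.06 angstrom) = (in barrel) 2.196e-06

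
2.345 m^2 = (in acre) 0.0005795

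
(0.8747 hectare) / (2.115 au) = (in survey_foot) 9.07e-08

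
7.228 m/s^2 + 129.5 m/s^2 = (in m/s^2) 136.7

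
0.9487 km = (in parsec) 3.075e-14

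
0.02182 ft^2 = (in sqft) 0.02182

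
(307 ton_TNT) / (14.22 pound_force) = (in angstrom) 2.031e+20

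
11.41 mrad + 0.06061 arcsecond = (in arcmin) 39.23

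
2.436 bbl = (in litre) 387.3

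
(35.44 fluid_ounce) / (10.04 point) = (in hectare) 2.959e-05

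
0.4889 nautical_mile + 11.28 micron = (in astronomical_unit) 6.053e-09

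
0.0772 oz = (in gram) 2.189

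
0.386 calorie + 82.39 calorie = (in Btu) 0.3283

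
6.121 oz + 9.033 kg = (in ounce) 324.8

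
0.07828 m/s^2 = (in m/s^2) 0.07828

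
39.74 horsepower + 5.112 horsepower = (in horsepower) 44.85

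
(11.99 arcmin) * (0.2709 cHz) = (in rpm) 9.022e-05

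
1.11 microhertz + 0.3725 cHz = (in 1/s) 0.003726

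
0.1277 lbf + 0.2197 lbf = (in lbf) 0.3474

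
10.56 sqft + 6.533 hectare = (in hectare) 6.533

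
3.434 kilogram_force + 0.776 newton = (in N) 34.45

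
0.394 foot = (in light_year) 1.269e-17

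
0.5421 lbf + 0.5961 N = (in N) 3.007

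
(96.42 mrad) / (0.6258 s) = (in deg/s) 8.828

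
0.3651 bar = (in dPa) 3.651e+05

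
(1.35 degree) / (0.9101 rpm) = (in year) 7.839e-09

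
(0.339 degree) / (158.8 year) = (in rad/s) 1.181e-12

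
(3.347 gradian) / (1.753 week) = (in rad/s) 4.959e-08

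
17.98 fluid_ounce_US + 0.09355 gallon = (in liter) 0.8859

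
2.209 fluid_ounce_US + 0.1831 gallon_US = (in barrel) 0.00477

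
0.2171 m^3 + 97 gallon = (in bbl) 3.675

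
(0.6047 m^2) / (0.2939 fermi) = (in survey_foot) 6.75e+15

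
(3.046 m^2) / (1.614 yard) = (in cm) 206.4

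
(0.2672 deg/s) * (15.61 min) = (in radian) 4.368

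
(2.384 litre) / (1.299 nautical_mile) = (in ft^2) 1.067e-05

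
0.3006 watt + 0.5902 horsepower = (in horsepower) 0.5906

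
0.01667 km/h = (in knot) 0.009001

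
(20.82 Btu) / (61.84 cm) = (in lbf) 7985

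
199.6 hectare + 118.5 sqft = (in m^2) 1.996e+06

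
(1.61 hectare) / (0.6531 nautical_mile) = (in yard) 14.56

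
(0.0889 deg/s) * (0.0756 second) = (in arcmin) 0.4033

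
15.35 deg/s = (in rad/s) 0.2679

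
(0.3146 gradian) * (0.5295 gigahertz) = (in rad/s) 2.617e+06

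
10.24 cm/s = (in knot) 0.199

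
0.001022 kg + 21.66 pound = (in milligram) 9.826e+06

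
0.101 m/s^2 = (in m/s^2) 0.101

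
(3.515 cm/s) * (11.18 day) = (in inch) 1.337e+06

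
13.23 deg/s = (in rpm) 2.205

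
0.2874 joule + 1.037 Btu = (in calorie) 261.6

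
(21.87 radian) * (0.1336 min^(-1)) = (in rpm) 0.465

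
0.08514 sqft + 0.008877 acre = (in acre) 0.008879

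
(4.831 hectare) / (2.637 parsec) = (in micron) 5.937e-07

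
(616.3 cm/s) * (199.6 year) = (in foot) 1.273e+11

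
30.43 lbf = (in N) 135.4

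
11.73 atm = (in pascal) 1.189e+06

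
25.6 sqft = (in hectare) 0.0002378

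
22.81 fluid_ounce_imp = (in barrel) 0.004076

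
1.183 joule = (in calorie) 0.2827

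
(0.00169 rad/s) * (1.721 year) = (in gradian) 5.839e+06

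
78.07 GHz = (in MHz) 7.807e+04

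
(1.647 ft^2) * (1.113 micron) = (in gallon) 4.499e-05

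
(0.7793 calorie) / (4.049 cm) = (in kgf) 8.212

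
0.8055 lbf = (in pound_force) 0.8055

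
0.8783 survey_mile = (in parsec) 4.581e-14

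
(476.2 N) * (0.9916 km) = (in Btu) 447.6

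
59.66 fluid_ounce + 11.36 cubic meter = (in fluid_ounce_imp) 3.999e+05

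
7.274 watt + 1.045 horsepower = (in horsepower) 1.055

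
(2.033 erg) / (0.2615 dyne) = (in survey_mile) 4.831e-05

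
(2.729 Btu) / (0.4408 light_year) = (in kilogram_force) 7.04e-14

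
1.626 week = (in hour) 273.2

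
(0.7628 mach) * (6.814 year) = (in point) 1.582e+14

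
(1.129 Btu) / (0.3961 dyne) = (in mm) 3.007e+11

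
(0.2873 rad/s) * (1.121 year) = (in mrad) 1.016e+10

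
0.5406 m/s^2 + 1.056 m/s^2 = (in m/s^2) 1.597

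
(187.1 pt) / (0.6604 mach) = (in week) 4.853e-10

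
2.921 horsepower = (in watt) 2178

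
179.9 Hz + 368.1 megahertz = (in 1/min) 2.209e+10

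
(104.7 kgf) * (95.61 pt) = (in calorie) 8.277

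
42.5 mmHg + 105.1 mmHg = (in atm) 0.1942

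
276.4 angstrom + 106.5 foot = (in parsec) 1.052e-15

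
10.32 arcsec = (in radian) 5.003e-05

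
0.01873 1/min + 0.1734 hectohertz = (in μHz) 1.734e+07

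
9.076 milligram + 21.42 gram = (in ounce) 0.7559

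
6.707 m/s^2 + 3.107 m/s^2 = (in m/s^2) 9.814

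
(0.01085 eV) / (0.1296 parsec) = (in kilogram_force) 4.433e-38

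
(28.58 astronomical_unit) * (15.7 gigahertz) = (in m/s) 6.713e+22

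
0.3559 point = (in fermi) 1.256e+11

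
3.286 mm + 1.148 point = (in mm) 3.691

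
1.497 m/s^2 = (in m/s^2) 1.497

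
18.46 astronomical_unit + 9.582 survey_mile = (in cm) 2.762e+14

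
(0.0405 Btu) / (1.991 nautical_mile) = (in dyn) 1159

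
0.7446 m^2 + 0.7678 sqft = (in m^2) 0.8159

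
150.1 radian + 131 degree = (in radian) 152.4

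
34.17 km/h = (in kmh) 34.17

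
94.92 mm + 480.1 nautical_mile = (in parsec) 2.882e-11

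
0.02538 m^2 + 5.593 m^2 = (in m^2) 5.618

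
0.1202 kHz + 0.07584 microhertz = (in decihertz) 1202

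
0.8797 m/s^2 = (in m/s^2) 0.8797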